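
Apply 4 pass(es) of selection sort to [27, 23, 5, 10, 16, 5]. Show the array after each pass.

Pass 1: Select minimum 5 at index 2, swap -> [5, 23, 27, 10, 16, 5]
Pass 2: Select minimum 5 at index 5, swap -> [5, 5, 27, 10, 16, 23]
Pass 3: Select minimum 10 at index 3, swap -> [5, 5, 10, 27, 16, 23]
Pass 4: Select minimum 16 at index 4, swap -> [5, 5, 10, 16, 27, 23]


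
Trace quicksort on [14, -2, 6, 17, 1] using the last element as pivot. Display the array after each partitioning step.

Partition 1: pivot=1 at index 1 -> [-2, 1, 6, 17, 14]
Partition 2: pivot=14 at index 3 -> [-2, 1, 6, 14, 17]


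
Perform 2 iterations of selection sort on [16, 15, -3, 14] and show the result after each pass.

Pass 1: Select minimum -3 at index 2, swap -> [-3, 15, 16, 14]
Pass 2: Select minimum 14 at index 3, swap -> [-3, 14, 16, 15]


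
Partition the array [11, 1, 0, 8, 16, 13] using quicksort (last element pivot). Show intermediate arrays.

Partition 1: pivot=13 at index 4 -> [11, 1, 0, 8, 13, 16]
Partition 2: pivot=8 at index 2 -> [1, 0, 8, 11, 13, 16]
Partition 3: pivot=0 at index 0 -> [0, 1, 8, 11, 13, 16]


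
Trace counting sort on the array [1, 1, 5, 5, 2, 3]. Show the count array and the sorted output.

Count array: [0, 2, 1, 1, 0, 2]
(count[i] = number of elements equal to i)
Cumulative count: [0, 2, 3, 4, 4, 6]
Sorted: [1, 1, 2, 3, 5, 5]


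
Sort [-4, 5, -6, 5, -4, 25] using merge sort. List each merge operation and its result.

Divide and conquer:
  Merge [5] + [-6] -> [-6, 5]
  Merge [-4] + [-6, 5] -> [-6, -4, 5]
  Merge [-4] + [25] -> [-4, 25]
  Merge [5] + [-4, 25] -> [-4, 5, 25]
  Merge [-6, -4, 5] + [-4, 5, 25] -> [-6, -4, -4, 5, 5, 25]


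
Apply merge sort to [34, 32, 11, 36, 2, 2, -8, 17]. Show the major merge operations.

Divide and conquer:
  Merge [34] + [32] -> [32, 34]
  Merge [11] + [36] -> [11, 36]
  Merge [32, 34] + [11, 36] -> [11, 32, 34, 36]
  Merge [2] + [2] -> [2, 2]
  Merge [-8] + [17] -> [-8, 17]
  Merge [2, 2] + [-8, 17] -> [-8, 2, 2, 17]
  Merge [11, 32, 34, 36] + [-8, 2, 2, 17] -> [-8, 2, 2, 11, 17, 32, 34, 36]


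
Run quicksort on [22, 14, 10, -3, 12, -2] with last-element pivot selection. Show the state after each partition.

Partition 1: pivot=-2 at index 1 -> [-3, -2, 10, 22, 12, 14]
Partition 2: pivot=14 at index 4 -> [-3, -2, 10, 12, 14, 22]
Partition 3: pivot=12 at index 3 -> [-3, -2, 10, 12, 14, 22]


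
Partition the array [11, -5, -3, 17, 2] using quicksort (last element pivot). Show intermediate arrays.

Partition 1: pivot=2 at index 2 -> [-5, -3, 2, 17, 11]
Partition 2: pivot=-3 at index 1 -> [-5, -3, 2, 17, 11]
Partition 3: pivot=11 at index 3 -> [-5, -3, 2, 11, 17]


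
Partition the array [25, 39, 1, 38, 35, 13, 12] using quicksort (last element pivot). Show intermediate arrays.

Partition 1: pivot=12 at index 1 -> [1, 12, 25, 38, 35, 13, 39]
Partition 2: pivot=39 at index 6 -> [1, 12, 25, 38, 35, 13, 39]
Partition 3: pivot=13 at index 2 -> [1, 12, 13, 38, 35, 25, 39]
Partition 4: pivot=25 at index 3 -> [1, 12, 13, 25, 35, 38, 39]
Partition 5: pivot=38 at index 5 -> [1, 12, 13, 25, 35, 38, 39]


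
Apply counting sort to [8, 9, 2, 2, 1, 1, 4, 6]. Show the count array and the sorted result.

Count array: [0, 2, 2, 0, 1, 0, 1, 0, 1, 1]
(count[i] = number of elements equal to i)
Cumulative count: [0, 2, 4, 4, 5, 5, 6, 6, 7, 8]
Sorted: [1, 1, 2, 2, 4, 6, 8, 9]


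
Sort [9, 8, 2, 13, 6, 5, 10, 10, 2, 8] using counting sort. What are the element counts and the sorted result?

Count array: [0, 0, 2, 0, 0, 1, 1, 0, 2, 1, 2, 0, 0, 1]
(count[i] = number of elements equal to i)
Cumulative count: [0, 0, 2, 2, 2, 3, 4, 4, 6, 7, 9, 9, 9, 10]
Sorted: [2, 2, 5, 6, 8, 8, 9, 10, 10, 13]


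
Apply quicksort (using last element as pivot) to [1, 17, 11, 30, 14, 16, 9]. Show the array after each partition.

Partition 1: pivot=9 at index 1 -> [1, 9, 11, 30, 14, 16, 17]
Partition 2: pivot=17 at index 5 -> [1, 9, 11, 14, 16, 17, 30]
Partition 3: pivot=16 at index 4 -> [1, 9, 11, 14, 16, 17, 30]
Partition 4: pivot=14 at index 3 -> [1, 9, 11, 14, 16, 17, 30]


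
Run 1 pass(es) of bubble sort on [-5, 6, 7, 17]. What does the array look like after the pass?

After pass 1: [-5, 6, 7, 17] (0 swaps)
Total swaps: 0


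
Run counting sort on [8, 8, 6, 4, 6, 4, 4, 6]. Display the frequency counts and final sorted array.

Count array: [0, 0, 0, 0, 3, 0, 3, 0, 2]
(count[i] = number of elements equal to i)
Cumulative count: [0, 0, 0, 0, 3, 3, 6, 6, 8]
Sorted: [4, 4, 4, 6, 6, 6, 8, 8]


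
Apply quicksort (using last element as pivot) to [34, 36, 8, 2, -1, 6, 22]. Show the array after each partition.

Partition 1: pivot=22 at index 4 -> [8, 2, -1, 6, 22, 36, 34]
Partition 2: pivot=6 at index 2 -> [2, -1, 6, 8, 22, 36, 34]
Partition 3: pivot=-1 at index 0 -> [-1, 2, 6, 8, 22, 36, 34]
Partition 4: pivot=34 at index 5 -> [-1, 2, 6, 8, 22, 34, 36]


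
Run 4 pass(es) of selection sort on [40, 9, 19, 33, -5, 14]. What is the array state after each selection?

Pass 1: Select minimum -5 at index 4, swap -> [-5, 9, 19, 33, 40, 14]
Pass 2: Select minimum 9 at index 1, swap -> [-5, 9, 19, 33, 40, 14]
Pass 3: Select minimum 14 at index 5, swap -> [-5, 9, 14, 33, 40, 19]
Pass 4: Select minimum 19 at index 5, swap -> [-5, 9, 14, 19, 40, 33]


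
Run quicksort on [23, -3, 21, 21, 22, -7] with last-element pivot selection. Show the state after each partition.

Partition 1: pivot=-7 at index 0 -> [-7, -3, 21, 21, 22, 23]
Partition 2: pivot=23 at index 5 -> [-7, -3, 21, 21, 22, 23]
Partition 3: pivot=22 at index 4 -> [-7, -3, 21, 21, 22, 23]
Partition 4: pivot=21 at index 3 -> [-7, -3, 21, 21, 22, 23]
Partition 5: pivot=21 at index 2 -> [-7, -3, 21, 21, 22, 23]


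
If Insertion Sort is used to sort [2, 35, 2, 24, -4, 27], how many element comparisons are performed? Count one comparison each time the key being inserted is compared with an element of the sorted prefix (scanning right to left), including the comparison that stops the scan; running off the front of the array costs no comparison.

Insert 35: 2 <= 35 (stop) = 1 comparison(s) -> [2, 35, 2, 24, -4, 27]
Insert 2: 35 > 2 (shift), 2 <= 2 (stop) = 2 comparison(s) -> [2, 2, 35, 24, -4, 27]
Insert 24: 35 > 24 (shift), 2 <= 24 (stop) = 2 comparison(s) -> [2, 2, 24, 35, -4, 27]
Insert -4: 35 > -4 (shift), 24 > -4 (shift), 2 > -4 (shift), 2 > -4 (shift), reached front = 4 comparison(s) -> [-4, 2, 2, 24, 35, 27]
Insert 27: 35 > 27 (shift), 24 <= 27 (stop) = 2 comparison(s) -> [-4, 2, 2, 24, 27, 35]
Total comparisons: 1 + 2 + 2 + 4 + 2 = 11


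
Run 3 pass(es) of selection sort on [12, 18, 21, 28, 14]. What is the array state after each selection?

Pass 1: Select minimum 12 at index 0, swap -> [12, 18, 21, 28, 14]
Pass 2: Select minimum 14 at index 4, swap -> [12, 14, 21, 28, 18]
Pass 3: Select minimum 18 at index 4, swap -> [12, 14, 18, 28, 21]


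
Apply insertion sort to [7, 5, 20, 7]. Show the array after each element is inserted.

First element 7 is already 'sorted'
Insert 5: shifted 1 elements -> [5, 7, 20, 7]
Insert 20: shifted 0 elements -> [5, 7, 20, 7]
Insert 7: shifted 1 elements -> [5, 7, 7, 20]


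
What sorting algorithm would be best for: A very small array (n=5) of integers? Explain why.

Best choice: Insertion sort
Reason: For tiny inputs the O(n^2) overhead is negligible and insertion sort has minimal constant factors


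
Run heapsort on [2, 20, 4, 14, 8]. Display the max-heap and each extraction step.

Build heap: [20, 14, 4, 2, 8]
Extract 20: [14, 8, 4, 2, 20]
Extract 14: [8, 2, 4, 14, 20]
Extract 8: [4, 2, 8, 14, 20]
Extract 4: [2, 4, 8, 14, 20]


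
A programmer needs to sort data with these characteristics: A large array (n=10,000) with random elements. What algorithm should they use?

Best choice: Quicksort or Mergesort
Reason: Both have O(n log n) average case; quicksort has lower constant factors


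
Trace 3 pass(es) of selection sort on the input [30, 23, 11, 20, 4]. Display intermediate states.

Pass 1: Select minimum 4 at index 4, swap -> [4, 23, 11, 20, 30]
Pass 2: Select minimum 11 at index 2, swap -> [4, 11, 23, 20, 30]
Pass 3: Select minimum 20 at index 3, swap -> [4, 11, 20, 23, 30]


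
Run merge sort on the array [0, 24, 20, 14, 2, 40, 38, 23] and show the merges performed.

Divide and conquer:
  Merge [0] + [24] -> [0, 24]
  Merge [20] + [14] -> [14, 20]
  Merge [0, 24] + [14, 20] -> [0, 14, 20, 24]
  Merge [2] + [40] -> [2, 40]
  Merge [38] + [23] -> [23, 38]
  Merge [2, 40] + [23, 38] -> [2, 23, 38, 40]
  Merge [0, 14, 20, 24] + [2, 23, 38, 40] -> [0, 2, 14, 20, 23, 24, 38, 40]


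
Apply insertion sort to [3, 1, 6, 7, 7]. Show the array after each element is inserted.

First element 3 is already 'sorted'
Insert 1: shifted 1 elements -> [1, 3, 6, 7, 7]
Insert 6: shifted 0 elements -> [1, 3, 6, 7, 7]
Insert 7: shifted 0 elements -> [1, 3, 6, 7, 7]
Insert 7: shifted 0 elements -> [1, 3, 6, 7, 7]


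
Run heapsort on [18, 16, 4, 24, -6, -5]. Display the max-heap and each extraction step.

Build heap: [24, 18, 4, 16, -6, -5]
Extract 24: [18, 16, 4, -5, -6, 24]
Extract 18: [16, -5, 4, -6, 18, 24]
Extract 16: [4, -5, -6, 16, 18, 24]
Extract 4: [-5, -6, 4, 16, 18, 24]
Extract -5: [-6, -5, 4, 16, 18, 24]


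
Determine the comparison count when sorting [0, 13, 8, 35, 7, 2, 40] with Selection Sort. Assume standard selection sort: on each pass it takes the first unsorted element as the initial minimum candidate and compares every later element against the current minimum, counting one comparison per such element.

Pass 1: scan indices 1..6 for the minimum = 6 comparison(s); min is 0, place at index 0 -> [0, 13, 8, 35, 7, 2, 40]
Pass 2: scan indices 2..6 for the minimum = 5 comparison(s); min is 2, place at index 1 -> [0, 2, 8, 35, 7, 13, 40]
Pass 3: scan indices 3..6 for the minimum = 4 comparison(s); min is 7, place at index 2 -> [0, 2, 7, 35, 8, 13, 40]
Pass 4: scan indices 4..6 for the minimum = 3 comparison(s); min is 8, place at index 3 -> [0, 2, 7, 8, 35, 13, 40]
Pass 5: scan indices 5..6 for the minimum = 2 comparison(s); min is 13, place at index 4 -> [0, 2, 7, 8, 13, 35, 40]
Pass 6: scan indices 6..6 for the minimum = 1 comparison(s); min is 35, place at index 5 -> [0, 2, 7, 8, 13, 35, 40]
Selection sort always scans the whole unsorted suffix, so the count is (n-1) + (n-2) + ... + 1 = n(n-1)/2 = 7*6/2 = 21 regardless of the input order.
Total comparisons: 6 + 5 + 4 + 3 + 2 + 1 = 21


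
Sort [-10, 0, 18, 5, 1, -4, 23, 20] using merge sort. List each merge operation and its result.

Divide and conquer:
  Merge [-10] + [0] -> [-10, 0]
  Merge [18] + [5] -> [5, 18]
  Merge [-10, 0] + [5, 18] -> [-10, 0, 5, 18]
  Merge [1] + [-4] -> [-4, 1]
  Merge [23] + [20] -> [20, 23]
  Merge [-4, 1] + [20, 23] -> [-4, 1, 20, 23]
  Merge [-10, 0, 5, 18] + [-4, 1, 20, 23] -> [-10, -4, 0, 1, 5, 18, 20, 23]


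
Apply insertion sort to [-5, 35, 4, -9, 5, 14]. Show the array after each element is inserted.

First element -5 is already 'sorted'
Insert 35: shifted 0 elements -> [-5, 35, 4, -9, 5, 14]
Insert 4: shifted 1 elements -> [-5, 4, 35, -9, 5, 14]
Insert -9: shifted 3 elements -> [-9, -5, 4, 35, 5, 14]
Insert 5: shifted 1 elements -> [-9, -5, 4, 5, 35, 14]
Insert 14: shifted 1 elements -> [-9, -5, 4, 5, 14, 35]


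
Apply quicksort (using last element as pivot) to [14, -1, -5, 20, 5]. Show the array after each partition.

Partition 1: pivot=5 at index 2 -> [-1, -5, 5, 20, 14]
Partition 2: pivot=-5 at index 0 -> [-5, -1, 5, 20, 14]
Partition 3: pivot=14 at index 3 -> [-5, -1, 5, 14, 20]


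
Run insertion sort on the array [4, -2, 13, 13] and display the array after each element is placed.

First element 4 is already 'sorted'
Insert -2: shifted 1 elements -> [-2, 4, 13, 13]
Insert 13: shifted 0 elements -> [-2, 4, 13, 13]
Insert 13: shifted 0 elements -> [-2, 4, 13, 13]


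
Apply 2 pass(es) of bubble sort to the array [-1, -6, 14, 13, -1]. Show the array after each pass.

After pass 1: [-6, -1, 13, -1, 14] (3 swaps)
After pass 2: [-6, -1, -1, 13, 14] (1 swaps)
Total swaps: 4


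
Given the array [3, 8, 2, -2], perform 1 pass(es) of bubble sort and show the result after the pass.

After pass 1: [3, 2, -2, 8] (2 swaps)
Total swaps: 2


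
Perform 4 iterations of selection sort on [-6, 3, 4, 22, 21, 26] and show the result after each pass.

Pass 1: Select minimum -6 at index 0, swap -> [-6, 3, 4, 22, 21, 26]
Pass 2: Select minimum 3 at index 1, swap -> [-6, 3, 4, 22, 21, 26]
Pass 3: Select minimum 4 at index 2, swap -> [-6, 3, 4, 22, 21, 26]
Pass 4: Select minimum 21 at index 4, swap -> [-6, 3, 4, 21, 22, 26]


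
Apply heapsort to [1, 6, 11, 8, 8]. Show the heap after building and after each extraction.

Build heap: [11, 8, 1, 6, 8]
Extract 11: [8, 8, 1, 6, 11]
Extract 8: [8, 6, 1, 8, 11]
Extract 8: [6, 1, 8, 8, 11]
Extract 6: [1, 6, 8, 8, 11]


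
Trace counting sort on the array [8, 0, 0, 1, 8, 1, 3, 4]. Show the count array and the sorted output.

Count array: [2, 2, 0, 1, 1, 0, 0, 0, 2]
(count[i] = number of elements equal to i)
Cumulative count: [2, 4, 4, 5, 6, 6, 6, 6, 8]
Sorted: [0, 0, 1, 1, 3, 4, 8, 8]


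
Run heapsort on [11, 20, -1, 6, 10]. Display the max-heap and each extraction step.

Build heap: [20, 11, -1, 6, 10]
Extract 20: [11, 10, -1, 6, 20]
Extract 11: [10, 6, -1, 11, 20]
Extract 10: [6, -1, 10, 11, 20]
Extract 6: [-1, 6, 10, 11, 20]


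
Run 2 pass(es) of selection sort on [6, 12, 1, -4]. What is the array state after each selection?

Pass 1: Select minimum -4 at index 3, swap -> [-4, 12, 1, 6]
Pass 2: Select minimum 1 at index 2, swap -> [-4, 1, 12, 6]


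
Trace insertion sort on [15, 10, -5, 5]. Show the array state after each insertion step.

First element 15 is already 'sorted'
Insert 10: shifted 1 elements -> [10, 15, -5, 5]
Insert -5: shifted 2 elements -> [-5, 10, 15, 5]
Insert 5: shifted 2 elements -> [-5, 5, 10, 15]


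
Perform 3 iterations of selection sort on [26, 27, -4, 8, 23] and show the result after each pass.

Pass 1: Select minimum -4 at index 2, swap -> [-4, 27, 26, 8, 23]
Pass 2: Select minimum 8 at index 3, swap -> [-4, 8, 26, 27, 23]
Pass 3: Select minimum 23 at index 4, swap -> [-4, 8, 23, 27, 26]


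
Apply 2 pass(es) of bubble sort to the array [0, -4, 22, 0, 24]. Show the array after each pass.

After pass 1: [-4, 0, 0, 22, 24] (2 swaps)
After pass 2: [-4, 0, 0, 22, 24] (0 swaps)
Total swaps: 2


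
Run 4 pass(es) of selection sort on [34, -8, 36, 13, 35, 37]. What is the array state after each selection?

Pass 1: Select minimum -8 at index 1, swap -> [-8, 34, 36, 13, 35, 37]
Pass 2: Select minimum 13 at index 3, swap -> [-8, 13, 36, 34, 35, 37]
Pass 3: Select minimum 34 at index 3, swap -> [-8, 13, 34, 36, 35, 37]
Pass 4: Select minimum 35 at index 4, swap -> [-8, 13, 34, 35, 36, 37]


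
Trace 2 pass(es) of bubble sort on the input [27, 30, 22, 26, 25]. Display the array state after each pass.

After pass 1: [27, 22, 26, 25, 30] (3 swaps)
After pass 2: [22, 26, 25, 27, 30] (3 swaps)
Total swaps: 6


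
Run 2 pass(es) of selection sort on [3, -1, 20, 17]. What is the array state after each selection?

Pass 1: Select minimum -1 at index 1, swap -> [-1, 3, 20, 17]
Pass 2: Select minimum 3 at index 1, swap -> [-1, 3, 20, 17]


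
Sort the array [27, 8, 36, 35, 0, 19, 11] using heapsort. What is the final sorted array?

Build heap: [36, 35, 27, 8, 0, 19, 11]
Extract 36: [35, 11, 27, 8, 0, 19, 36]
Extract 35: [27, 11, 19, 8, 0, 35, 36]
Extract 27: [19, 11, 0, 8, 27, 35, 36]
Extract 19: [11, 8, 0, 19, 27, 35, 36]
Extract 11: [8, 0, 11, 19, 27, 35, 36]
Extract 8: [0, 8, 11, 19, 27, 35, 36]


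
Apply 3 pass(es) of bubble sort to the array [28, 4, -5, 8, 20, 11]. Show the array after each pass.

After pass 1: [4, -5, 8, 20, 11, 28] (5 swaps)
After pass 2: [-5, 4, 8, 11, 20, 28] (2 swaps)
After pass 3: [-5, 4, 8, 11, 20, 28] (0 swaps)
Total swaps: 7


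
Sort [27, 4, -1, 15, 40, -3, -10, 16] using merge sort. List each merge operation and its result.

Divide and conquer:
  Merge [27] + [4] -> [4, 27]
  Merge [-1] + [15] -> [-1, 15]
  Merge [4, 27] + [-1, 15] -> [-1, 4, 15, 27]
  Merge [40] + [-3] -> [-3, 40]
  Merge [-10] + [16] -> [-10, 16]
  Merge [-3, 40] + [-10, 16] -> [-10, -3, 16, 40]
  Merge [-1, 4, 15, 27] + [-10, -3, 16, 40] -> [-10, -3, -1, 4, 15, 16, 27, 40]


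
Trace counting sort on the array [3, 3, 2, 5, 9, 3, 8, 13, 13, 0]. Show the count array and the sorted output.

Count array: [1, 0, 1, 3, 0, 1, 0, 0, 1, 1, 0, 0, 0, 2]
(count[i] = number of elements equal to i)
Cumulative count: [1, 1, 2, 5, 5, 6, 6, 6, 7, 8, 8, 8, 8, 10]
Sorted: [0, 2, 3, 3, 3, 5, 8, 9, 13, 13]


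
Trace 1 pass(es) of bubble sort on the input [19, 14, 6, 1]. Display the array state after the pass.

After pass 1: [14, 6, 1, 19] (3 swaps)
Total swaps: 3


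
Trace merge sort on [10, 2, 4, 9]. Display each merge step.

Divide and conquer:
  Merge [10] + [2] -> [2, 10]
  Merge [4] + [9] -> [4, 9]
  Merge [2, 10] + [4, 9] -> [2, 4, 9, 10]


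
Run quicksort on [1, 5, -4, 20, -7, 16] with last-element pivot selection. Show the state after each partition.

Partition 1: pivot=16 at index 4 -> [1, 5, -4, -7, 16, 20]
Partition 2: pivot=-7 at index 0 -> [-7, 5, -4, 1, 16, 20]
Partition 3: pivot=1 at index 2 -> [-7, -4, 1, 5, 16, 20]


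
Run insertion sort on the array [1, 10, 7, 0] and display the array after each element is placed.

First element 1 is already 'sorted'
Insert 10: shifted 0 elements -> [1, 10, 7, 0]
Insert 7: shifted 1 elements -> [1, 7, 10, 0]
Insert 0: shifted 3 elements -> [0, 1, 7, 10]


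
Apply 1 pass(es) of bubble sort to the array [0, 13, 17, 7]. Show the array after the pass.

After pass 1: [0, 13, 7, 17] (1 swaps)
Total swaps: 1


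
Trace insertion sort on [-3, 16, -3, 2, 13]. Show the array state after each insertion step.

First element -3 is already 'sorted'
Insert 16: shifted 0 elements -> [-3, 16, -3, 2, 13]
Insert -3: shifted 1 elements -> [-3, -3, 16, 2, 13]
Insert 2: shifted 1 elements -> [-3, -3, 2, 16, 13]
Insert 13: shifted 1 elements -> [-3, -3, 2, 13, 16]


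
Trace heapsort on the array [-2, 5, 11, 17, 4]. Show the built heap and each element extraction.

Build heap: [17, 5, 11, -2, 4]
Extract 17: [11, 5, 4, -2, 17]
Extract 11: [5, -2, 4, 11, 17]
Extract 5: [4, -2, 5, 11, 17]
Extract 4: [-2, 4, 5, 11, 17]


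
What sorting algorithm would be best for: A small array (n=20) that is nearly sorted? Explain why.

Best choice: Insertion sort
Reason: Insertion sort is O(n) for nearly sorted arrays and has low overhead


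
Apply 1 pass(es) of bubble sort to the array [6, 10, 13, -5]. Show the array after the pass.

After pass 1: [6, 10, -5, 13] (1 swaps)
Total swaps: 1


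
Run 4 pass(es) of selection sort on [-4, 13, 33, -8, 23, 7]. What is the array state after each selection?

Pass 1: Select minimum -8 at index 3, swap -> [-8, 13, 33, -4, 23, 7]
Pass 2: Select minimum -4 at index 3, swap -> [-8, -4, 33, 13, 23, 7]
Pass 3: Select minimum 7 at index 5, swap -> [-8, -4, 7, 13, 23, 33]
Pass 4: Select minimum 13 at index 3, swap -> [-8, -4, 7, 13, 23, 33]


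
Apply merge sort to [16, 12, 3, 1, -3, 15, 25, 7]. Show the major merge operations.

Divide and conquer:
  Merge [16] + [12] -> [12, 16]
  Merge [3] + [1] -> [1, 3]
  Merge [12, 16] + [1, 3] -> [1, 3, 12, 16]
  Merge [-3] + [15] -> [-3, 15]
  Merge [25] + [7] -> [7, 25]
  Merge [-3, 15] + [7, 25] -> [-3, 7, 15, 25]
  Merge [1, 3, 12, 16] + [-3, 7, 15, 25] -> [-3, 1, 3, 7, 12, 15, 16, 25]


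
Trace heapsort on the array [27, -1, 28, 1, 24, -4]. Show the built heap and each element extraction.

Build heap: [28, 24, 27, 1, -1, -4]
Extract 28: [27, 24, -4, 1, -1, 28]
Extract 27: [24, 1, -4, -1, 27, 28]
Extract 24: [1, -1, -4, 24, 27, 28]
Extract 1: [-1, -4, 1, 24, 27, 28]
Extract -1: [-4, -1, 1, 24, 27, 28]


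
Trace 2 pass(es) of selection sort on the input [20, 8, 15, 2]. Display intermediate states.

Pass 1: Select minimum 2 at index 3, swap -> [2, 8, 15, 20]
Pass 2: Select minimum 8 at index 1, swap -> [2, 8, 15, 20]


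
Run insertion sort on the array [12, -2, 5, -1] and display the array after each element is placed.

First element 12 is already 'sorted'
Insert -2: shifted 1 elements -> [-2, 12, 5, -1]
Insert 5: shifted 1 elements -> [-2, 5, 12, -1]
Insert -1: shifted 2 elements -> [-2, -1, 5, 12]


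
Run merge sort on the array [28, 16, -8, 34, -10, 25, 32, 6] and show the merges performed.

Divide and conquer:
  Merge [28] + [16] -> [16, 28]
  Merge [-8] + [34] -> [-8, 34]
  Merge [16, 28] + [-8, 34] -> [-8, 16, 28, 34]
  Merge [-10] + [25] -> [-10, 25]
  Merge [32] + [6] -> [6, 32]
  Merge [-10, 25] + [6, 32] -> [-10, 6, 25, 32]
  Merge [-8, 16, 28, 34] + [-10, 6, 25, 32] -> [-10, -8, 6, 16, 25, 28, 32, 34]


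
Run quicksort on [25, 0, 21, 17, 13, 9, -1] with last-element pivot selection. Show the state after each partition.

Partition 1: pivot=-1 at index 0 -> [-1, 0, 21, 17, 13, 9, 25]
Partition 2: pivot=25 at index 6 -> [-1, 0, 21, 17, 13, 9, 25]
Partition 3: pivot=9 at index 2 -> [-1, 0, 9, 17, 13, 21, 25]
Partition 4: pivot=21 at index 5 -> [-1, 0, 9, 17, 13, 21, 25]
Partition 5: pivot=13 at index 3 -> [-1, 0, 9, 13, 17, 21, 25]


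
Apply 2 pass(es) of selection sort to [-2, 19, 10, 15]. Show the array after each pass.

Pass 1: Select minimum -2 at index 0, swap -> [-2, 19, 10, 15]
Pass 2: Select minimum 10 at index 2, swap -> [-2, 10, 19, 15]


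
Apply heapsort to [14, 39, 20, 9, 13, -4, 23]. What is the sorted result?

Build heap: [39, 14, 23, 9, 13, -4, 20]
Extract 39: [23, 14, 20, 9, 13, -4, 39]
Extract 23: [20, 14, -4, 9, 13, 23, 39]
Extract 20: [14, 13, -4, 9, 20, 23, 39]
Extract 14: [13, 9, -4, 14, 20, 23, 39]
Extract 13: [9, -4, 13, 14, 20, 23, 39]
Extract 9: [-4, 9, 13, 14, 20, 23, 39]


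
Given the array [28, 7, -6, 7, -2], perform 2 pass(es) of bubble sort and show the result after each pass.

After pass 1: [7, -6, 7, -2, 28] (4 swaps)
After pass 2: [-6, 7, -2, 7, 28] (2 swaps)
Total swaps: 6


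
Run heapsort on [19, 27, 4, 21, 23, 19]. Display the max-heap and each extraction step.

Build heap: [27, 23, 19, 21, 19, 4]
Extract 27: [23, 21, 19, 4, 19, 27]
Extract 23: [21, 19, 19, 4, 23, 27]
Extract 21: [19, 4, 19, 21, 23, 27]
Extract 19: [19, 4, 19, 21, 23, 27]
Extract 19: [4, 19, 19, 21, 23, 27]


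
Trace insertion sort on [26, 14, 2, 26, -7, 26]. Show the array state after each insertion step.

First element 26 is already 'sorted'
Insert 14: shifted 1 elements -> [14, 26, 2, 26, -7, 26]
Insert 2: shifted 2 elements -> [2, 14, 26, 26, -7, 26]
Insert 26: shifted 0 elements -> [2, 14, 26, 26, -7, 26]
Insert -7: shifted 4 elements -> [-7, 2, 14, 26, 26, 26]
Insert 26: shifted 0 elements -> [-7, 2, 14, 26, 26, 26]


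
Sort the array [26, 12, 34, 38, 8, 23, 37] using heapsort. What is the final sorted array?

Build heap: [38, 26, 37, 12, 8, 23, 34]
Extract 38: [37, 26, 34, 12, 8, 23, 38]
Extract 37: [34, 26, 23, 12, 8, 37, 38]
Extract 34: [26, 12, 23, 8, 34, 37, 38]
Extract 26: [23, 12, 8, 26, 34, 37, 38]
Extract 23: [12, 8, 23, 26, 34, 37, 38]
Extract 12: [8, 12, 23, 26, 34, 37, 38]


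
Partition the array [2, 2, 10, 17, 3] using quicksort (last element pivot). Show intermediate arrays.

Partition 1: pivot=3 at index 2 -> [2, 2, 3, 17, 10]
Partition 2: pivot=2 at index 1 -> [2, 2, 3, 17, 10]
Partition 3: pivot=10 at index 3 -> [2, 2, 3, 10, 17]


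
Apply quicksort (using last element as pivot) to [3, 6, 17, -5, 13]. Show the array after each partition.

Partition 1: pivot=13 at index 3 -> [3, 6, -5, 13, 17]
Partition 2: pivot=-5 at index 0 -> [-5, 6, 3, 13, 17]
Partition 3: pivot=3 at index 1 -> [-5, 3, 6, 13, 17]


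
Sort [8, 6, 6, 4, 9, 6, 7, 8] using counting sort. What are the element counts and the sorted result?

Count array: [0, 0, 0, 0, 1, 0, 3, 1, 2, 1]
(count[i] = number of elements equal to i)
Cumulative count: [0, 0, 0, 0, 1, 1, 4, 5, 7, 8]
Sorted: [4, 6, 6, 6, 7, 8, 8, 9]


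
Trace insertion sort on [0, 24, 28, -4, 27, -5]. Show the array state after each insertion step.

First element 0 is already 'sorted'
Insert 24: shifted 0 elements -> [0, 24, 28, -4, 27, -5]
Insert 28: shifted 0 elements -> [0, 24, 28, -4, 27, -5]
Insert -4: shifted 3 elements -> [-4, 0, 24, 28, 27, -5]
Insert 27: shifted 1 elements -> [-4, 0, 24, 27, 28, -5]
Insert -5: shifted 5 elements -> [-5, -4, 0, 24, 27, 28]


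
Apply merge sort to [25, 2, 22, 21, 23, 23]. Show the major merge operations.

Divide and conquer:
  Merge [2] + [22] -> [2, 22]
  Merge [25] + [2, 22] -> [2, 22, 25]
  Merge [23] + [23] -> [23, 23]
  Merge [21] + [23, 23] -> [21, 23, 23]
  Merge [2, 22, 25] + [21, 23, 23] -> [2, 21, 22, 23, 23, 25]


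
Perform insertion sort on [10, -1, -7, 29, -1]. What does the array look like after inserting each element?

First element 10 is already 'sorted'
Insert -1: shifted 1 elements -> [-1, 10, -7, 29, -1]
Insert -7: shifted 2 elements -> [-7, -1, 10, 29, -1]
Insert 29: shifted 0 elements -> [-7, -1, 10, 29, -1]
Insert -1: shifted 2 elements -> [-7, -1, -1, 10, 29]


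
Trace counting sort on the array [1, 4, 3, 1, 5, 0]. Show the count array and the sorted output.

Count array: [1, 2, 0, 1, 1, 1]
(count[i] = number of elements equal to i)
Cumulative count: [1, 3, 3, 4, 5, 6]
Sorted: [0, 1, 1, 3, 4, 5]


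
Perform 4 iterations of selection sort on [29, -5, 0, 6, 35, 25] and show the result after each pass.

Pass 1: Select minimum -5 at index 1, swap -> [-5, 29, 0, 6, 35, 25]
Pass 2: Select minimum 0 at index 2, swap -> [-5, 0, 29, 6, 35, 25]
Pass 3: Select minimum 6 at index 3, swap -> [-5, 0, 6, 29, 35, 25]
Pass 4: Select minimum 25 at index 5, swap -> [-5, 0, 6, 25, 35, 29]


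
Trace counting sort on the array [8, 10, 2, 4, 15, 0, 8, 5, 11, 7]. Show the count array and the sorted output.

Count array: [1, 0, 1, 0, 1, 1, 0, 1, 2, 0, 1, 1, 0, 0, 0, 1]
(count[i] = number of elements equal to i)
Cumulative count: [1, 1, 2, 2, 3, 4, 4, 5, 7, 7, 8, 9, 9, 9, 9, 10]
Sorted: [0, 2, 4, 5, 7, 8, 8, 10, 11, 15]


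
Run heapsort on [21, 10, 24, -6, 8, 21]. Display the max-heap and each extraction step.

Build heap: [24, 10, 21, -6, 8, 21]
Extract 24: [21, 10, 21, -6, 8, 24]
Extract 21: [21, 10, 8, -6, 21, 24]
Extract 21: [10, -6, 8, 21, 21, 24]
Extract 10: [8, -6, 10, 21, 21, 24]
Extract 8: [-6, 8, 10, 21, 21, 24]


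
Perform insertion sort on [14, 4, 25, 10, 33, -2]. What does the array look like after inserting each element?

First element 14 is already 'sorted'
Insert 4: shifted 1 elements -> [4, 14, 25, 10, 33, -2]
Insert 25: shifted 0 elements -> [4, 14, 25, 10, 33, -2]
Insert 10: shifted 2 elements -> [4, 10, 14, 25, 33, -2]
Insert 33: shifted 0 elements -> [4, 10, 14, 25, 33, -2]
Insert -2: shifted 5 elements -> [-2, 4, 10, 14, 25, 33]


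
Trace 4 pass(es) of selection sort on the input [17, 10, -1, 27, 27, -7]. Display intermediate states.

Pass 1: Select minimum -7 at index 5, swap -> [-7, 10, -1, 27, 27, 17]
Pass 2: Select minimum -1 at index 2, swap -> [-7, -1, 10, 27, 27, 17]
Pass 3: Select minimum 10 at index 2, swap -> [-7, -1, 10, 27, 27, 17]
Pass 4: Select minimum 17 at index 5, swap -> [-7, -1, 10, 17, 27, 27]


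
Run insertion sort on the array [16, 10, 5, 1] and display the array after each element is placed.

First element 16 is already 'sorted'
Insert 10: shifted 1 elements -> [10, 16, 5, 1]
Insert 5: shifted 2 elements -> [5, 10, 16, 1]
Insert 1: shifted 3 elements -> [1, 5, 10, 16]


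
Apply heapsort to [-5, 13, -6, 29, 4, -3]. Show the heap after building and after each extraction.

Build heap: [29, 13, -3, -5, 4, -6]
Extract 29: [13, 4, -3, -5, -6, 29]
Extract 13: [4, -5, -3, -6, 13, 29]
Extract 4: [-3, -5, -6, 4, 13, 29]
Extract -3: [-5, -6, -3, 4, 13, 29]
Extract -5: [-6, -5, -3, 4, 13, 29]


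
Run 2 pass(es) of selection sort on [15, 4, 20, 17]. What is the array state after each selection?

Pass 1: Select minimum 4 at index 1, swap -> [4, 15, 20, 17]
Pass 2: Select minimum 15 at index 1, swap -> [4, 15, 20, 17]


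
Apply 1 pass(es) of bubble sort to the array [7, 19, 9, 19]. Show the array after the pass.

After pass 1: [7, 9, 19, 19] (1 swaps)
Total swaps: 1


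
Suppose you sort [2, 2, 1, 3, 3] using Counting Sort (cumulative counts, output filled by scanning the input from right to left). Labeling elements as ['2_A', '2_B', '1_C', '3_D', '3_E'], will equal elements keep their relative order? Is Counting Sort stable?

Trace Counting Sort on the labeled array (the key is the number; the letter only tracks identity):
  Counts for values 0..3: [0, 1, 2, 2]
  Cumulative counts: [0, 1, 3, 5]
  Scan right to left: place 3_E at output index 4
  Scan right to left: place 3_D at output index 3
  Scan right to left: place 1_C at output index 0
  Scan right to left: place 2_B at output index 2
  Scan right to left: place 2_A at output index 1
  Output: [1_C, 2_A, 2_B, 3_D, 3_E]
Equal keys:
  value 2: originally 2_A, 2_B; after sorting 2_A, 2_B -> order preserved
  value 3: originally 3_D, 3_E; after sorting 3_D, 3_E -> order preserved
All equal keys kept their original relative order. Counting Sort is stable: scanning the input right to left with decreasing cumulative counts places later duplicates at later output positions.
Answer: Stable


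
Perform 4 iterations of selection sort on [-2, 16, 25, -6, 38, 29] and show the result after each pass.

Pass 1: Select minimum -6 at index 3, swap -> [-6, 16, 25, -2, 38, 29]
Pass 2: Select minimum -2 at index 3, swap -> [-6, -2, 25, 16, 38, 29]
Pass 3: Select minimum 16 at index 3, swap -> [-6, -2, 16, 25, 38, 29]
Pass 4: Select minimum 25 at index 3, swap -> [-6, -2, 16, 25, 38, 29]


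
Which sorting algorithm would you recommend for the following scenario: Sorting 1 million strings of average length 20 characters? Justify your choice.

Best choice: MSD radix sort or Mergesort
Reason: MSD radix sort is a non-comparison sort that buckets the strings by successive character positions, running in time proportional to the total number of characters examined rather than O(n log n) string comparisons; mergesort is a stable O(n log n)-comparison alternative that works for arbitrary variable-length keys


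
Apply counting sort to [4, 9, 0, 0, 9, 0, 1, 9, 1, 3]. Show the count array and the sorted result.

Count array: [3, 2, 0, 1, 1, 0, 0, 0, 0, 3]
(count[i] = number of elements equal to i)
Cumulative count: [3, 5, 5, 6, 7, 7, 7, 7, 7, 10]
Sorted: [0, 0, 0, 1, 1, 3, 4, 9, 9, 9]


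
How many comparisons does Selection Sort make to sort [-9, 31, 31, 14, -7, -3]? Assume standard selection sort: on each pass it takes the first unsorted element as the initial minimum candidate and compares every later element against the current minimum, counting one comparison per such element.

Pass 1: scan indices 1..5 for the minimum = 5 comparison(s); min is -9, place at index 0 -> [-9, 31, 31, 14, -7, -3]
Pass 2: scan indices 2..5 for the minimum = 4 comparison(s); min is -7, place at index 1 -> [-9, -7, 31, 14, 31, -3]
Pass 3: scan indices 3..5 for the minimum = 3 comparison(s); min is -3, place at index 2 -> [-9, -7, -3, 14, 31, 31]
Pass 4: scan indices 4..5 for the minimum = 2 comparison(s); min is 14, place at index 3 -> [-9, -7, -3, 14, 31, 31]
Pass 5: scan indices 5..5 for the minimum = 1 comparison(s); min is 31, place at index 4 -> [-9, -7, -3, 14, 31, 31]
Selection sort always scans the whole unsorted suffix, so the count is (n-1) + (n-2) + ... + 1 = n(n-1)/2 = 6*5/2 = 15 regardless of the input order.
Total comparisons: 5 + 4 + 3 + 2 + 1 = 15


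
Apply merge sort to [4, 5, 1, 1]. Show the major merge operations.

Divide and conquer:
  Merge [4] + [5] -> [4, 5]
  Merge [1] + [1] -> [1, 1]
  Merge [4, 5] + [1, 1] -> [1, 1, 4, 5]


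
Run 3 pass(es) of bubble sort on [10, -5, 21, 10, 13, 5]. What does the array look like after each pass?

After pass 1: [-5, 10, 10, 13, 5, 21] (4 swaps)
After pass 2: [-5, 10, 10, 5, 13, 21] (1 swaps)
After pass 3: [-5, 10, 5, 10, 13, 21] (1 swaps)
Total swaps: 6


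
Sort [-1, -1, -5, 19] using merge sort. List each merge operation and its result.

Divide and conquer:
  Merge [-1] + [-1] -> [-1, -1]
  Merge [-5] + [19] -> [-5, 19]
  Merge [-1, -1] + [-5, 19] -> [-5, -1, -1, 19]


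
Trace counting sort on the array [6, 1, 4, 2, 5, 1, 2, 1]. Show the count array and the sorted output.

Count array: [0, 3, 2, 0, 1, 1, 1]
(count[i] = number of elements equal to i)
Cumulative count: [0, 3, 5, 5, 6, 7, 8]
Sorted: [1, 1, 1, 2, 2, 4, 5, 6]


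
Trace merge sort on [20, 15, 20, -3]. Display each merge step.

Divide and conquer:
  Merge [20] + [15] -> [15, 20]
  Merge [20] + [-3] -> [-3, 20]
  Merge [15, 20] + [-3, 20] -> [-3, 15, 20, 20]


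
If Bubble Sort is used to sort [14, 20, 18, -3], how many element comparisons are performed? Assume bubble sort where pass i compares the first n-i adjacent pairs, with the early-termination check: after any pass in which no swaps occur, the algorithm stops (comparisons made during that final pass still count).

Pass 1: compare adjacent pairs (0,1)..(2,3) = 3 comparison(s), 2 swap(s) -> [14, 18, -3, 20]
Pass 2: compare adjacent pairs (0,1)..(1,2) = 2 comparison(s), 1 swap(s) -> [14, -3, 18, 20]
Pass 3: compare adjacent pairs (0,1)..(0,1) = 1 comparison(s), 1 swap(s) -> [-3, 14, 18, 20]
Every pass made at least one swap, so all n-1 passes run.
Total comparisons: 3 + 2 + 1 = 6


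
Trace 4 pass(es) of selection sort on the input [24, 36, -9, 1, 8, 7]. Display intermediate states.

Pass 1: Select minimum -9 at index 2, swap -> [-9, 36, 24, 1, 8, 7]
Pass 2: Select minimum 1 at index 3, swap -> [-9, 1, 24, 36, 8, 7]
Pass 3: Select minimum 7 at index 5, swap -> [-9, 1, 7, 36, 8, 24]
Pass 4: Select minimum 8 at index 4, swap -> [-9, 1, 7, 8, 36, 24]


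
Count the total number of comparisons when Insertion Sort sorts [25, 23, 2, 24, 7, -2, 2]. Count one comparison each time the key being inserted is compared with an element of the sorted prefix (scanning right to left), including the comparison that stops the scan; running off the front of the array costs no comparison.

Insert 23: 25 > 23 (shift), reached front = 1 comparison(s) -> [23, 25, 2, 24, 7, -2, 2]
Insert 2: 25 > 2 (shift), 23 > 2 (shift), reached front = 2 comparison(s) -> [2, 23, 25, 24, 7, -2, 2]
Insert 24: 25 > 24 (shift), 23 <= 24 (stop) = 2 comparison(s) -> [2, 23, 24, 25, 7, -2, 2]
Insert 7: 25 > 7 (shift), 24 > 7 (shift), 23 > 7 (shift), 2 <= 7 (stop) = 4 comparison(s) -> [2, 7, 23, 24, 25, -2, 2]
Insert -2: 25 > -2 (shift), 24 > -2 (shift), 23 > -2 (shift), 7 > -2 (shift), 2 > -2 (shift), reached front = 5 comparison(s) -> [-2, 2, 7, 23, 24, 25, 2]
Insert 2: 25 > 2 (shift), 24 > 2 (shift), 23 > 2 (shift), 7 > 2 (shift), 2 <= 2 (stop) = 5 comparison(s) -> [-2, 2, 2, 7, 23, 24, 25]
Total comparisons: 1 + 2 + 2 + 4 + 5 + 5 = 19


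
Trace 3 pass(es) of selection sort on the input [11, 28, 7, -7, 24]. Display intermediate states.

Pass 1: Select minimum -7 at index 3, swap -> [-7, 28, 7, 11, 24]
Pass 2: Select minimum 7 at index 2, swap -> [-7, 7, 28, 11, 24]
Pass 3: Select minimum 11 at index 3, swap -> [-7, 7, 11, 28, 24]


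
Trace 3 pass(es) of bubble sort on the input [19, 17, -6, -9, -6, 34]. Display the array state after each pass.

After pass 1: [17, -6, -9, -6, 19, 34] (4 swaps)
After pass 2: [-6, -9, -6, 17, 19, 34] (3 swaps)
After pass 3: [-9, -6, -6, 17, 19, 34] (1 swaps)
Total swaps: 8


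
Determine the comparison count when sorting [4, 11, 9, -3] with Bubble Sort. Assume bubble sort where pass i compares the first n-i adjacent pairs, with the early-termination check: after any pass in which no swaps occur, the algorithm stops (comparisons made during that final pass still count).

Pass 1: compare adjacent pairs (0,1)..(2,3) = 3 comparison(s), 2 swap(s) -> [4, 9, -3, 11]
Pass 2: compare adjacent pairs (0,1)..(1,2) = 2 comparison(s), 1 swap(s) -> [4, -3, 9, 11]
Pass 3: compare adjacent pairs (0,1)..(0,1) = 1 comparison(s), 1 swap(s) -> [-3, 4, 9, 11]
Every pass made at least one swap, so all n-1 passes run.
Total comparisons: 3 + 2 + 1 = 6


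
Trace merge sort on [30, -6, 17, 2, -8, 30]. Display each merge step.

Divide and conquer:
  Merge [-6] + [17] -> [-6, 17]
  Merge [30] + [-6, 17] -> [-6, 17, 30]
  Merge [-8] + [30] -> [-8, 30]
  Merge [2] + [-8, 30] -> [-8, 2, 30]
  Merge [-6, 17, 30] + [-8, 2, 30] -> [-8, -6, 2, 17, 30, 30]


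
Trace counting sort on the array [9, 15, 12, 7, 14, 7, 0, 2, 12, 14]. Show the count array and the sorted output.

Count array: [1, 0, 1, 0, 0, 0, 0, 2, 0, 1, 0, 0, 2, 0, 2, 1]
(count[i] = number of elements equal to i)
Cumulative count: [1, 1, 2, 2, 2, 2, 2, 4, 4, 5, 5, 5, 7, 7, 9, 10]
Sorted: [0, 2, 7, 7, 9, 12, 12, 14, 14, 15]


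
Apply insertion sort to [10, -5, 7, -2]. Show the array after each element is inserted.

First element 10 is already 'sorted'
Insert -5: shifted 1 elements -> [-5, 10, 7, -2]
Insert 7: shifted 1 elements -> [-5, 7, 10, -2]
Insert -2: shifted 2 elements -> [-5, -2, 7, 10]


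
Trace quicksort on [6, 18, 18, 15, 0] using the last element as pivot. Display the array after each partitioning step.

Partition 1: pivot=0 at index 0 -> [0, 18, 18, 15, 6]
Partition 2: pivot=6 at index 1 -> [0, 6, 18, 15, 18]
Partition 3: pivot=18 at index 4 -> [0, 6, 18, 15, 18]
Partition 4: pivot=15 at index 2 -> [0, 6, 15, 18, 18]


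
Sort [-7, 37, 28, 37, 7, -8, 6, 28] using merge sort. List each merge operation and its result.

Divide and conquer:
  Merge [-7] + [37] -> [-7, 37]
  Merge [28] + [37] -> [28, 37]
  Merge [-7, 37] + [28, 37] -> [-7, 28, 37, 37]
  Merge [7] + [-8] -> [-8, 7]
  Merge [6] + [28] -> [6, 28]
  Merge [-8, 7] + [6, 28] -> [-8, 6, 7, 28]
  Merge [-7, 28, 37, 37] + [-8, 6, 7, 28] -> [-8, -7, 6, 7, 28, 28, 37, 37]


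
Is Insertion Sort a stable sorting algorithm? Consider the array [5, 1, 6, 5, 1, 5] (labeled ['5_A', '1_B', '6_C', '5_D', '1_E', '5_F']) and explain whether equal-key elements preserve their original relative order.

Trace Insertion Sort on the labeled array (the key is the number; the letter only tracks identity):
  Insert 1_B at index 0: [1_B, 5_A, 6_C, 5_D, 1_E, 5_F]
  Insert 6_C at index 2: [1_B, 5_A, 6_C, 5_D, 1_E, 5_F]
  Insert 5_D at index 2: [1_B, 5_A, 5_D, 6_C, 1_E, 5_F]
  Insert 1_E at index 1: [1_B, 1_E, 5_A, 5_D, 6_C, 5_F]
  Insert 5_F at index 4: [1_B, 1_E, 5_A, 5_D, 5_F, 6_C]
Final order: [1_B, 1_E, 5_A, 5_D, 5_F, 6_C]
Equal keys:
  value 1: originally 1_B, 1_E; after sorting 1_B, 1_E -> order preserved
  value 5: originally 5_A, 5_D, 5_F; after sorting 5_A, 5_D, 5_F -> order preserved
All equal keys kept their original relative order. Insertion Sort is stable: elements are shifted only while they are strictly greater than the key, so a key is inserted after any equal elements already placed.
Answer: Stable


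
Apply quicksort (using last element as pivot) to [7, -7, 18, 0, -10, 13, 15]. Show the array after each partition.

Partition 1: pivot=15 at index 5 -> [7, -7, 0, -10, 13, 15, 18]
Partition 2: pivot=13 at index 4 -> [7, -7, 0, -10, 13, 15, 18]
Partition 3: pivot=-10 at index 0 -> [-10, -7, 0, 7, 13, 15, 18]
Partition 4: pivot=7 at index 3 -> [-10, -7, 0, 7, 13, 15, 18]
Partition 5: pivot=0 at index 2 -> [-10, -7, 0, 7, 13, 15, 18]


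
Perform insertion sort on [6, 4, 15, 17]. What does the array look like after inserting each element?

First element 6 is already 'sorted'
Insert 4: shifted 1 elements -> [4, 6, 15, 17]
Insert 15: shifted 0 elements -> [4, 6, 15, 17]
Insert 17: shifted 0 elements -> [4, 6, 15, 17]


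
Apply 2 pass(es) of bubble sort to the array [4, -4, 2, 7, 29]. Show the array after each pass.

After pass 1: [-4, 2, 4, 7, 29] (2 swaps)
After pass 2: [-4, 2, 4, 7, 29] (0 swaps)
Total swaps: 2


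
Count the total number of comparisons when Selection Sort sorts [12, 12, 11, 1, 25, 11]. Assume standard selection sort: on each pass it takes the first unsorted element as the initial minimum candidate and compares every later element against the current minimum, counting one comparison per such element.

Pass 1: scan indices 1..5 for the minimum = 5 comparison(s); min is 1, place at index 0 -> [1, 12, 11, 12, 25, 11]
Pass 2: scan indices 2..5 for the minimum = 4 comparison(s); min is 11, place at index 1 -> [1, 11, 12, 12, 25, 11]
Pass 3: scan indices 3..5 for the minimum = 3 comparison(s); min is 11, place at index 2 -> [1, 11, 11, 12, 25, 12]
Pass 4: scan indices 4..5 for the minimum = 2 comparison(s); min is 12, place at index 3 -> [1, 11, 11, 12, 25, 12]
Pass 5: scan indices 5..5 for the minimum = 1 comparison(s); min is 12, place at index 4 -> [1, 11, 11, 12, 12, 25]
Selection sort always scans the whole unsorted suffix, so the count is (n-1) + (n-2) + ... + 1 = n(n-1)/2 = 6*5/2 = 15 regardless of the input order.
Total comparisons: 5 + 4 + 3 + 2 + 1 = 15
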